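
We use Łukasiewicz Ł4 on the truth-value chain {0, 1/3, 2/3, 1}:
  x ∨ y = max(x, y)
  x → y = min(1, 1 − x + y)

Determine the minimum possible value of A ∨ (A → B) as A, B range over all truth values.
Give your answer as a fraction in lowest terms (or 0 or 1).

2/3

Take A = 1/3, B = 0:
A → B = 1/3 → 0 = 2/3
A ∨ (A → B) = 1/3 ∨ 2/3 = 2/3
No assignment yields a value below 2/3, so this is the minimum.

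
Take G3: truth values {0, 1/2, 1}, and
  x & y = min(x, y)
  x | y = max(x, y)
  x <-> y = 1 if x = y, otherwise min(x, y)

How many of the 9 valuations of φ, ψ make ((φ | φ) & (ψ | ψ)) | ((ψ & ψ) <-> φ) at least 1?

φ = 0, ψ = 0 ↦ 1  ≥
φ = 0, ψ = 1/2 ↦ 0  <
φ = 0, ψ = 1 ↦ 0  <
φ = 1/2, ψ = 0 ↦ 0  <
φ = 1/2, ψ = 1/2 ↦ 1  ≥
φ = 1/2, ψ = 1 ↦ 1/2  <
φ = 1, ψ = 0 ↦ 0  <
φ = 1, ψ = 1/2 ↦ 1/2  <
φ = 1, ψ = 1 ↦ 1  ≥
So 3 of the 9 assignments meet the threshold.

3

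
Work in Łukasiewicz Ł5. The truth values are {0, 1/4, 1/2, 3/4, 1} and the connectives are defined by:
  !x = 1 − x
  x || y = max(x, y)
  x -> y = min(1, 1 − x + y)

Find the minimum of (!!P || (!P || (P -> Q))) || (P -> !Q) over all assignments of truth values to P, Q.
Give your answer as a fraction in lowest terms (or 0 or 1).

Take P = 3/4, Q = 1/2:
!P = !3/4 = 1/4
!!P = !1/4 = 3/4
!P = !3/4 = 1/4
P -> Q = 3/4 -> 1/2 = 3/4
!P || (P -> Q) = 1/4 || 3/4 = 3/4
!!P || (!P || (P -> Q)) = 3/4 || 3/4 = 3/4
!Q = !1/2 = 1/2
P -> !Q = 3/4 -> 1/2 = 3/4
(!!P || (!P || (P -> Q))) || (P -> !Q) = 3/4 || 3/4 = 3/4
No assignment yields a value below 3/4, so this is the minimum.

3/4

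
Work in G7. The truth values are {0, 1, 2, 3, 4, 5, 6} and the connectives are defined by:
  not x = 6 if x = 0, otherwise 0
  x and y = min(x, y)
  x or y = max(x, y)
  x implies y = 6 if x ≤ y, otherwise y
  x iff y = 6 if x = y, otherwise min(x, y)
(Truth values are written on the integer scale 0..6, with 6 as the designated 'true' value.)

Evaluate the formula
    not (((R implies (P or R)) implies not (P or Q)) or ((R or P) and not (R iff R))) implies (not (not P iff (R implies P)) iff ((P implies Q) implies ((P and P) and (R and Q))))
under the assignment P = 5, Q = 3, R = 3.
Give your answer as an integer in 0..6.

P or R = 5 or 3 = 5
R implies (P or R) = 3 implies 5 = 6
P or Q = 5 or 3 = 5
not (P or Q) = not 5 = 0
(R implies (P or R)) implies not (P or Q) = 6 implies 0 = 0
R or P = 3 or 5 = 5
R iff R = 3 iff 3 = 6
not (R iff R) = not 6 = 0
(R or P) and not (R iff R) = 5 and 0 = 0
((R implies (P or R)) implies not (P or Q)) or ((R or P) and not (R iff R)) = 0 or 0 = 0
not (((R implies (P or R)) implies not (P or Q)) or ((R or P) and not (R iff R))) = not 0 = 6
not P = not 5 = 0
R implies P = 3 implies 5 = 6
not P iff (R implies P) = 0 iff 6 = 0
not (not P iff (R implies P)) = not 0 = 6
P implies Q = 5 implies 3 = 3
P and P = 5 and 5 = 5
R and Q = 3 and 3 = 3
(P and P) and (R and Q) = 5 and 3 = 3
(P implies Q) implies ((P and P) and (R and Q)) = 3 implies 3 = 6
not (not P iff (R implies P)) iff ((P implies Q) implies ((P and P) and (R and Q))) = 6 iff 6 = 6
not (((R implies (P or R)) implies not (P or Q)) or ((R or P) and not (R iff R))) implies (not (not P iff (R implies P)) iff ((P implies Q) implies ((P and P) and (R and Q)))) = 6 implies 6 = 6

6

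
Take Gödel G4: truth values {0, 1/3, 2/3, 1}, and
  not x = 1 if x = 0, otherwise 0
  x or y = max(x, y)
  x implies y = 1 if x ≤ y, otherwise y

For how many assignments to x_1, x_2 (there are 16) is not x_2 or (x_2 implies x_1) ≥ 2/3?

x_1 = 0, x_2 = 0 ↦ 1  ≥
x_1 = 0, x_2 = 1/3 ↦ 0  <
x_1 = 0, x_2 = 2/3 ↦ 0  <
x_1 = 0, x_2 = 1 ↦ 0  <
x_1 = 1/3, x_2 = 0 ↦ 1  ≥
x_1 = 1/3, x_2 = 1/3 ↦ 1  ≥
x_1 = 1/3, x_2 = 2/3 ↦ 1/3  <
x_1 = 1/3, x_2 = 1 ↦ 1/3  <
x_1 = 2/3, x_2 = 0 ↦ 1  ≥
x_1 = 2/3, x_2 = 1/3 ↦ 1  ≥
x_1 = 2/3, x_2 = 2/3 ↦ 1  ≥
x_1 = 2/3, x_2 = 1 ↦ 2/3  ≥
x_1 = 1, x_2 = 0 ↦ 1  ≥
x_1 = 1, x_2 = 1/3 ↦ 1  ≥
x_1 = 1, x_2 = 2/3 ↦ 1  ≥
x_1 = 1, x_2 = 1 ↦ 1  ≥
So 11 of the 16 assignments meet the threshold.

11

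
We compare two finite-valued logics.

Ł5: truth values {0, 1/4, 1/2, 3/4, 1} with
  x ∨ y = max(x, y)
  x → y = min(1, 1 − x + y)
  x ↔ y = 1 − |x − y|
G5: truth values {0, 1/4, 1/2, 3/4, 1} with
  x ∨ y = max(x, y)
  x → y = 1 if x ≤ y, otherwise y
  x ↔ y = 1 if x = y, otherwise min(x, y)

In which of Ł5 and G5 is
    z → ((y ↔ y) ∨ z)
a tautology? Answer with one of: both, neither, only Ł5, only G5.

both

In Ł5: every assignment gives 1 — tautology.
In G5: every assignment gives 1 — tautology.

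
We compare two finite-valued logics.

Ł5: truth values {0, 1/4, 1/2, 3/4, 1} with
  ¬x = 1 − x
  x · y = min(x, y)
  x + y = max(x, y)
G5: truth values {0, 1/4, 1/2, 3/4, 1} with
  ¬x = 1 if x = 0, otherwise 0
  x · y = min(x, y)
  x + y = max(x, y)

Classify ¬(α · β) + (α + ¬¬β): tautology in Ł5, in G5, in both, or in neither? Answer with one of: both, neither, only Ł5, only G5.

only G5

In Ł5: at α = 1/4, β = 1/4 the value is 3/4 — not a tautology.
In G5: every assignment gives 1 — tautology.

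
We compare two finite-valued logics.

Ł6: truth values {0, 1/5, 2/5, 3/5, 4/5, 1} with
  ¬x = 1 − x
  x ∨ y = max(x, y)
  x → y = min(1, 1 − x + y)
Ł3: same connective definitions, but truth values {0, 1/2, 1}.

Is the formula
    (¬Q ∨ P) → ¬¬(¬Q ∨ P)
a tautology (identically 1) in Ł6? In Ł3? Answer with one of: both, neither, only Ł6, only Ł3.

both

In Ł6: every assignment gives 1 — tautology.
In Ł3: every assignment gives 1 — tautology.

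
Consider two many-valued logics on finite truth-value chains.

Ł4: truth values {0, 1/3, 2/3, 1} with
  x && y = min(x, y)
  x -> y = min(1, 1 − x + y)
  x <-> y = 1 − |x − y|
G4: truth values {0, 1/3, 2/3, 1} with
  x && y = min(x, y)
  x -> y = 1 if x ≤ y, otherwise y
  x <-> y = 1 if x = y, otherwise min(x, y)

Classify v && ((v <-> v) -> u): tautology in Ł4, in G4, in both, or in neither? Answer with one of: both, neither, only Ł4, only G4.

In Ł4: at u = 0, v = 0 the value is 0 — not a tautology.
In G4: at u = 0, v = 0 the value is 0 — not a tautology.

neither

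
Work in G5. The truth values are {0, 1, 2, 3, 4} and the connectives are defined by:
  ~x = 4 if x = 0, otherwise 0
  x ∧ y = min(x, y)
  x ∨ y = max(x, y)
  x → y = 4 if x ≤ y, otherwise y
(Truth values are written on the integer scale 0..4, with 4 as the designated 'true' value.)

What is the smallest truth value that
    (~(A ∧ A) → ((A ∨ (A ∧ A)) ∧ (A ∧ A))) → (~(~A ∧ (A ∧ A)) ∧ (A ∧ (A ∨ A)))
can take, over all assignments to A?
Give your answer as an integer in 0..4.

1

Take A = 1:
A ∧ A = 1 ∧ 1 = 1
~(A ∧ A) = ~1 = 0
A ∧ A = 1 ∧ 1 = 1
A ∨ (A ∧ A) = 1 ∨ 1 = 1
A ∧ A = 1 ∧ 1 = 1
(A ∨ (A ∧ A)) ∧ (A ∧ A) = 1 ∧ 1 = 1
~(A ∧ A) → ((A ∨ (A ∧ A)) ∧ (A ∧ A)) = 0 → 1 = 4
~A = ~1 = 0
A ∧ A = 1 ∧ 1 = 1
~A ∧ (A ∧ A) = 0 ∧ 1 = 0
~(~A ∧ (A ∧ A)) = ~0 = 4
A ∨ A = 1 ∨ 1 = 1
A ∧ (A ∨ A) = 1 ∧ 1 = 1
~(~A ∧ (A ∧ A)) ∧ (A ∧ (A ∨ A)) = 4 ∧ 1 = 1
(~(A ∧ A) → ((A ∨ (A ∧ A)) ∧ (A ∧ A))) → (~(~A ∧ (A ∧ A)) ∧ (A ∧ (A ∨ A))) = 4 → 1 = 1
No assignment yields a value below 1, so this is the minimum.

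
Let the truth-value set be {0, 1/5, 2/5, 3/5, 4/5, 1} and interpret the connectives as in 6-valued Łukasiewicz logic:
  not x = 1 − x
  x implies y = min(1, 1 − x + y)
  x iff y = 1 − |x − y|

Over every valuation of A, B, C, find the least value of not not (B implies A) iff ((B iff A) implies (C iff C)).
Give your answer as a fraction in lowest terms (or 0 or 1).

Take A = 0, B = 1, C = 0:
B implies A = 1 implies 0 = 0
not (B implies A) = not 0 = 1
not not (B implies A) = not 1 = 0
B iff A = 1 iff 0 = 0
C iff C = 0 iff 0 = 1
(B iff A) implies (C iff C) = 0 implies 1 = 1
not not (B implies A) iff ((B iff A) implies (C iff C)) = 0 iff 1 = 0
No assignment yields a value below 0, so this is the minimum.

0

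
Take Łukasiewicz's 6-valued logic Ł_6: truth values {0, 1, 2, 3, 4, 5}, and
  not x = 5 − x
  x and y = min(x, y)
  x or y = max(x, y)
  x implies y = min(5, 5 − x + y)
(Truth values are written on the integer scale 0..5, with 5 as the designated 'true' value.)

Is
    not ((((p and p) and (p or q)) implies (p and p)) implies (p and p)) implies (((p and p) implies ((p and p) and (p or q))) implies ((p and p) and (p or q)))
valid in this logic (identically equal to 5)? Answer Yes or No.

No

Counterexample: take p = 0, q = 0.
p and p = 0 and 0 = 0
p or q = 0 or 0 = 0
(p and p) and (p or q) = 0 and 0 = 0
p and p = 0 and 0 = 0
((p and p) and (p or q)) implies (p and p) = 0 implies 0 = 5
(((p and p) and (p or q)) implies (p and p)) implies (p and p) = 5 implies 0 = 0
not ((((p and p) and (p or q)) implies (p and p)) implies (p and p)) = not 0 = 5
(p and p) implies ((p and p) and (p or q)) = 0 implies 0 = 5
((p and p) implies ((p and p) and (p or q))) implies ((p and p) and (p or q)) = 5 implies 0 = 0
not ((((p and p) and (p or q)) implies (p and p)) implies (p and p)) implies (((p and p) implies ((p and p) and (p or q))) implies ((p and p) and (p or q))) = 5 implies 0 = 0
This gives 0 ≠ 5.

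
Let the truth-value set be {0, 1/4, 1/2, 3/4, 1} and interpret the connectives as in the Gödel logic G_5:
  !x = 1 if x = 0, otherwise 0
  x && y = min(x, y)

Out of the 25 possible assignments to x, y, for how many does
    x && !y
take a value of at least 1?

1

value 1: 1 assignment (counts)
value 3/4: 1 assignment
value 1/2: 1 assignment
value 1/4: 1 assignment
value 0: 21 assignments
So 1 of the 25 assignments meets the threshold.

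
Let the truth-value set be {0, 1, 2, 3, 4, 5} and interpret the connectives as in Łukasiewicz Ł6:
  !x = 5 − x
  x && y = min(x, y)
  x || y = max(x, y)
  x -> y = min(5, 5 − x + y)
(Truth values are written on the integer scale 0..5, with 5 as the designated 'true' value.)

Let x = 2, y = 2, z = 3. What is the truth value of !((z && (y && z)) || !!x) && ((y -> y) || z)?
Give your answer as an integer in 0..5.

3

y && z = 2 && 3 = 2
z && (y && z) = 3 && 2 = 2
!x = !2 = 3
!!x = !3 = 2
(z && (y && z)) || !!x = 2 || 2 = 2
!((z && (y && z)) || !!x) = !2 = 3
y -> y = 2 -> 2 = 5
(y -> y) || z = 5 || 3 = 5
!((z && (y && z)) || !!x) && ((y -> y) || z) = 3 && 5 = 3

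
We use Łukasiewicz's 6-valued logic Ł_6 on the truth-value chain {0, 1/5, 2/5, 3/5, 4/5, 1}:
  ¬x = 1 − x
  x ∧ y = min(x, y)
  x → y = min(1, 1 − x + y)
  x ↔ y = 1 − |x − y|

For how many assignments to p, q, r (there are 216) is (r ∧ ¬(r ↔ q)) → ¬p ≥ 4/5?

value 1: 168 assignments (counts)
value 4/5: 25 assignments (counts)
value 3/5: 13 assignments
value 2/5: 6 assignments
value 1/5: 3 assignments
value 0: 1 assignment
So 193 of the 216 assignments meet the threshold.

193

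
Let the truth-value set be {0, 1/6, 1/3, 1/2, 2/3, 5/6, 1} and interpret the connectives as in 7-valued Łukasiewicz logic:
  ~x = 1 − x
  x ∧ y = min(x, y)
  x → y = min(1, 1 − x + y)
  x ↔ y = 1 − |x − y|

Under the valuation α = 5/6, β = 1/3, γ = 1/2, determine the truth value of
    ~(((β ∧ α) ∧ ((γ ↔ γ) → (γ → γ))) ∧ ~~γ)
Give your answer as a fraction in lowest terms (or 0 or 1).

β ∧ α = 1/3 ∧ 5/6 = 1/3
γ ↔ γ = 1/2 ↔ 1/2 = 1
γ → γ = 1/2 → 1/2 = 1
(γ ↔ γ) → (γ → γ) = 1 → 1 = 1
(β ∧ α) ∧ ((γ ↔ γ) → (γ → γ)) = 1/3 ∧ 1 = 1/3
~γ = ~1/2 = 1/2
~~γ = ~1/2 = 1/2
((β ∧ α) ∧ ((γ ↔ γ) → (γ → γ))) ∧ ~~γ = 1/3 ∧ 1/2 = 1/3
~(((β ∧ α) ∧ ((γ ↔ γ) → (γ → γ))) ∧ ~~γ) = ~1/3 = 2/3

2/3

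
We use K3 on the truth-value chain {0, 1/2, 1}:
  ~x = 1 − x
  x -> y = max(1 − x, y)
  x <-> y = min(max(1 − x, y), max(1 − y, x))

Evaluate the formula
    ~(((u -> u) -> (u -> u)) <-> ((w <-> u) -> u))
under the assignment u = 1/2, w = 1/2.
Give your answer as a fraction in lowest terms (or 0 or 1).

1/2

u -> u = 1/2 -> 1/2 = 1/2
u -> u = 1/2 -> 1/2 = 1/2
(u -> u) -> (u -> u) = 1/2 -> 1/2 = 1/2
w <-> u = 1/2 <-> 1/2 = 1/2
(w <-> u) -> u = 1/2 -> 1/2 = 1/2
((u -> u) -> (u -> u)) <-> ((w <-> u) -> u) = 1/2 <-> 1/2 = 1/2
~(((u -> u) -> (u -> u)) <-> ((w <-> u) -> u)) = ~1/2 = 1/2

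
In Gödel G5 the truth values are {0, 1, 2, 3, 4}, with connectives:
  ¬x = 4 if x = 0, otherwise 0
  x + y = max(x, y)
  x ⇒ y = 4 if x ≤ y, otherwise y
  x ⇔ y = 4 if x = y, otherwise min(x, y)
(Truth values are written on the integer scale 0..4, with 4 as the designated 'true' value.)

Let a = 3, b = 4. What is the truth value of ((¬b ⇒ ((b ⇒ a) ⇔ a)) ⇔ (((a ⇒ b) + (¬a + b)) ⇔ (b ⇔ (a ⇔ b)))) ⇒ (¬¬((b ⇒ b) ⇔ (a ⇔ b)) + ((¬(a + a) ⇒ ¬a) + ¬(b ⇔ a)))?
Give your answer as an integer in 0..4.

¬b = ¬4 = 0
b ⇒ a = 4 ⇒ 3 = 3
(b ⇒ a) ⇔ a = 3 ⇔ 3 = 4
¬b ⇒ ((b ⇒ a) ⇔ a) = 0 ⇒ 4 = 4
a ⇒ b = 3 ⇒ 4 = 4
¬a = ¬3 = 0
¬a + b = 0 + 4 = 4
(a ⇒ b) + (¬a + b) = 4 + 4 = 4
a ⇔ b = 3 ⇔ 4 = 3
b ⇔ (a ⇔ b) = 4 ⇔ 3 = 3
((a ⇒ b) + (¬a + b)) ⇔ (b ⇔ (a ⇔ b)) = 4 ⇔ 3 = 3
(¬b ⇒ ((b ⇒ a) ⇔ a)) ⇔ (((a ⇒ b) + (¬a + b)) ⇔ (b ⇔ (a ⇔ b))) = 4 ⇔ 3 = 3
b ⇒ b = 4 ⇒ 4 = 4
a ⇔ b = 3 ⇔ 4 = 3
(b ⇒ b) ⇔ (a ⇔ b) = 4 ⇔ 3 = 3
¬((b ⇒ b) ⇔ (a ⇔ b)) = ¬3 = 0
¬¬((b ⇒ b) ⇔ (a ⇔ b)) = ¬0 = 4
a + a = 3 + 3 = 3
¬(a + a) = ¬3 = 0
¬a = ¬3 = 0
¬(a + a) ⇒ ¬a = 0 ⇒ 0 = 4
b ⇔ a = 4 ⇔ 3 = 3
¬(b ⇔ a) = ¬3 = 0
(¬(a + a) ⇒ ¬a) + ¬(b ⇔ a) = 4 + 0 = 4
¬¬((b ⇒ b) ⇔ (a ⇔ b)) + ((¬(a + a) ⇒ ¬a) + ¬(b ⇔ a)) = 4 + 4 = 4
((¬b ⇒ ((b ⇒ a) ⇔ a)) ⇔ (((a ⇒ b) + (¬a + b)) ⇔ (b ⇔ (a ⇔ b)))) ⇒ (¬¬((b ⇒ b) ⇔ (a ⇔ b)) + ((¬(a + a) ⇒ ¬a) + ¬(b ⇔ a))) = 3 ⇒ 4 = 4

4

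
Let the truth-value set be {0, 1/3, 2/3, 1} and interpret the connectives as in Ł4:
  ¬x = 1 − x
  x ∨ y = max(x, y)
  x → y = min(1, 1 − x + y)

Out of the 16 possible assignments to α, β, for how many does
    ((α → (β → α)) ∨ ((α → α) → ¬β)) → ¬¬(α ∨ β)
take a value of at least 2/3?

12

α = 0, β = 0 ↦ 0  <
α = 0, β = 1/3 ↦ 1/3  <
α = 0, β = 2/3 ↦ 2/3  ≥
α = 0, β = 1 ↦ 1  ≥
α = 1/3, β = 0 ↦ 1/3  <
α = 1/3, β = 1/3 ↦ 1/3  <
α = 1/3, β = 2/3 ↦ 2/3  ≥
α = 1/3, β = 1 ↦ 1  ≥
α = 2/3, β = 0 ↦ 2/3  ≥
α = 2/3, β = 1/3 ↦ 2/3  ≥
α = 2/3, β = 2/3 ↦ 2/3  ≥
α = 2/3, β = 1 ↦ 1  ≥
α = 1, β = 0 ↦ 1  ≥
α = 1, β = 1/3 ↦ 1  ≥
α = 1, β = 2/3 ↦ 1  ≥
α = 1, β = 1 ↦ 1  ≥
So 12 of the 16 assignments meet the threshold.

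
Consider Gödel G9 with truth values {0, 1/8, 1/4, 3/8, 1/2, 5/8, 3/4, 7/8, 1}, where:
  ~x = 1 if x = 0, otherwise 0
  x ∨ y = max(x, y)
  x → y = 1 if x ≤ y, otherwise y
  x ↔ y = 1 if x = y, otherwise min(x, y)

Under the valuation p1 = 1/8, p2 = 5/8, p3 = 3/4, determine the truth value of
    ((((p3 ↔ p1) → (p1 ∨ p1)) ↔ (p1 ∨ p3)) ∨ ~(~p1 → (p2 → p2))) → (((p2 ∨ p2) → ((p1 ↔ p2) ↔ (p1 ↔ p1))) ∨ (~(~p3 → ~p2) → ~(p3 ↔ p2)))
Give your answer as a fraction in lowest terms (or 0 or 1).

p3 ↔ p1 = 3/4 ↔ 1/8 = 1/8
p1 ∨ p1 = 1/8 ∨ 1/8 = 1/8
(p3 ↔ p1) → (p1 ∨ p1) = 1/8 → 1/8 = 1
p1 ∨ p3 = 1/8 ∨ 3/4 = 3/4
((p3 ↔ p1) → (p1 ∨ p1)) ↔ (p1 ∨ p3) = 1 ↔ 3/4 = 3/4
~p1 = ~1/8 = 0
p2 → p2 = 5/8 → 5/8 = 1
~p1 → (p2 → p2) = 0 → 1 = 1
~(~p1 → (p2 → p2)) = ~1 = 0
(((p3 ↔ p1) → (p1 ∨ p1)) ↔ (p1 ∨ p3)) ∨ ~(~p1 → (p2 → p2)) = 3/4 ∨ 0 = 3/4
p2 ∨ p2 = 5/8 ∨ 5/8 = 5/8
p1 ↔ p2 = 1/8 ↔ 5/8 = 1/8
p1 ↔ p1 = 1/8 ↔ 1/8 = 1
(p1 ↔ p2) ↔ (p1 ↔ p1) = 1/8 ↔ 1 = 1/8
(p2 ∨ p2) → ((p1 ↔ p2) ↔ (p1 ↔ p1)) = 5/8 → 1/8 = 1/8
~p3 = ~3/4 = 0
~p2 = ~5/8 = 0
~p3 → ~p2 = 0 → 0 = 1
~(~p3 → ~p2) = ~1 = 0
p3 ↔ p2 = 3/4 ↔ 5/8 = 5/8
~(p3 ↔ p2) = ~5/8 = 0
~(~p3 → ~p2) → ~(p3 ↔ p2) = 0 → 0 = 1
((p2 ∨ p2) → ((p1 ↔ p2) ↔ (p1 ↔ p1))) ∨ (~(~p3 → ~p2) → ~(p3 ↔ p2)) = 1/8 ∨ 1 = 1
((((p3 ↔ p1) → (p1 ∨ p1)) ↔ (p1 ∨ p3)) ∨ ~(~p1 → (p2 → p2))) → (((p2 ∨ p2) → ((p1 ↔ p2) ↔ (p1 ↔ p1))) ∨ (~(~p3 → ~p2) → ~(p3 ↔ p2))) = 3/4 → 1 = 1

1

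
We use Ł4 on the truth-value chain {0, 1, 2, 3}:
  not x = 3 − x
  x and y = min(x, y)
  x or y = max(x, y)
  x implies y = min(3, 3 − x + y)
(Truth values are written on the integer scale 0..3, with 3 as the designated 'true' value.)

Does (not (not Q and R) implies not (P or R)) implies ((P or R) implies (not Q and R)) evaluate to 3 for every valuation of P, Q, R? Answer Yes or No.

At P = 1, Q = 0, R = 0, for instance:
not Q = not 0 = 3
not Q and R = 3 and 0 = 0
not (not Q and R) = not 0 = 3
P or R = 1 or 0 = 1
not (P or R) = not 1 = 2
not (not Q and R) implies not (P or R) = 3 implies 2 = 2
(P or R) implies (not Q and R) = 1 implies 0 = 2
(not (not Q and R) implies not (P or R)) implies ((P or R) implies (not Q and R)) = 2 implies 2 = 3
and checking the remaining 63 assignments likewise gives ≥ 3 in every case.

Yes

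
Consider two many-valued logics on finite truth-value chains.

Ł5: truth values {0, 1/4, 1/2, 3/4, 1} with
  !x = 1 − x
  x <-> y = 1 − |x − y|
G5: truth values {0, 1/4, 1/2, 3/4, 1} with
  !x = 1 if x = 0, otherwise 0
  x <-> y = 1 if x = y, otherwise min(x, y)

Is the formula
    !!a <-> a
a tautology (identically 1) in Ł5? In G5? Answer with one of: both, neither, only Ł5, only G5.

only Ł5

In Ł5: every assignment gives 1 — tautology.
In G5: at a = 1/4 the value is 1/4 — not a tautology.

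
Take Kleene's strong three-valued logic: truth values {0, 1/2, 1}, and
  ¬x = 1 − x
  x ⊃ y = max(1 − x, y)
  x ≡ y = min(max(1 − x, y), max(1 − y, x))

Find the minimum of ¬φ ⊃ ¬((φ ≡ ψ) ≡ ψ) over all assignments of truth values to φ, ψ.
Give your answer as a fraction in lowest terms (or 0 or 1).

1/2

Take φ = 0, ψ = 1/2:
¬φ = ¬0 = 1
φ ≡ ψ = 0 ≡ 1/2 = 1/2
(φ ≡ ψ) ≡ ψ = 1/2 ≡ 1/2 = 1/2
¬((φ ≡ ψ) ≡ ψ) = ¬1/2 = 1/2
¬φ ⊃ ¬((φ ≡ ψ) ≡ ψ) = 1 ⊃ 1/2 = 1/2
No assignment yields a value below 1/2, so this is the minimum.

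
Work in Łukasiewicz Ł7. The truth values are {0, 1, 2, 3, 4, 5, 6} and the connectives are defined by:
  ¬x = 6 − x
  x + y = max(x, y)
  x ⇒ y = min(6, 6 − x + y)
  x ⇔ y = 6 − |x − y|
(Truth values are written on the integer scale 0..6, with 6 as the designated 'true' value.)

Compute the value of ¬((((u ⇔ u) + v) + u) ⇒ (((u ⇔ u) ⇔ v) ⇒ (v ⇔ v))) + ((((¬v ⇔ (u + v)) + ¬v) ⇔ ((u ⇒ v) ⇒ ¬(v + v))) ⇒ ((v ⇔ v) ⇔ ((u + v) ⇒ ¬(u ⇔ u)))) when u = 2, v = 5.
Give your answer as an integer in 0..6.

2

u ⇔ u = 2 ⇔ 2 = 6
(u ⇔ u) + v = 6 + 5 = 6
((u ⇔ u) + v) + u = 6 + 2 = 6
u ⇔ u = 2 ⇔ 2 = 6
(u ⇔ u) ⇔ v = 6 ⇔ 5 = 5
v ⇔ v = 5 ⇔ 5 = 6
((u ⇔ u) ⇔ v) ⇒ (v ⇔ v) = 5 ⇒ 6 = 6
(((u ⇔ u) + v) + u) ⇒ (((u ⇔ u) ⇔ v) ⇒ (v ⇔ v)) = 6 ⇒ 6 = 6
¬((((u ⇔ u) + v) + u) ⇒ (((u ⇔ u) ⇔ v) ⇒ (v ⇔ v))) = ¬6 = 0
¬v = ¬5 = 1
u + v = 2 + 5 = 5
¬v ⇔ (u + v) = 1 ⇔ 5 = 2
¬v = ¬5 = 1
(¬v ⇔ (u + v)) + ¬v = 2 + 1 = 2
u ⇒ v = 2 ⇒ 5 = 6
v + v = 5 + 5 = 5
¬(v + v) = ¬5 = 1
(u ⇒ v) ⇒ ¬(v + v) = 6 ⇒ 1 = 1
((¬v ⇔ (u + v)) + ¬v) ⇔ ((u ⇒ v) ⇒ ¬(v + v)) = 2 ⇔ 1 = 5
v ⇔ v = 5 ⇔ 5 = 6
u + v = 2 + 5 = 5
u ⇔ u = 2 ⇔ 2 = 6
¬(u ⇔ u) = ¬6 = 0
(u + v) ⇒ ¬(u ⇔ u) = 5 ⇒ 0 = 1
(v ⇔ v) ⇔ ((u + v) ⇒ ¬(u ⇔ u)) = 6 ⇔ 1 = 1
(((¬v ⇔ (u + v)) + ¬v) ⇔ ((u ⇒ v) ⇒ ¬(v + v))) ⇒ ((v ⇔ v) ⇔ ((u + v) ⇒ ¬(u ⇔ u))) = 5 ⇒ 1 = 2
¬((((u ⇔ u) + v) + u) ⇒ (((u ⇔ u) ⇔ v) ⇒ (v ⇔ v))) + ((((¬v ⇔ (u + v)) + ¬v) ⇔ ((u ⇒ v) ⇒ ¬(v + v))) ⇒ ((v ⇔ v) ⇔ ((u + v) ⇒ ¬(u ⇔ u)))) = 0 + 2 = 2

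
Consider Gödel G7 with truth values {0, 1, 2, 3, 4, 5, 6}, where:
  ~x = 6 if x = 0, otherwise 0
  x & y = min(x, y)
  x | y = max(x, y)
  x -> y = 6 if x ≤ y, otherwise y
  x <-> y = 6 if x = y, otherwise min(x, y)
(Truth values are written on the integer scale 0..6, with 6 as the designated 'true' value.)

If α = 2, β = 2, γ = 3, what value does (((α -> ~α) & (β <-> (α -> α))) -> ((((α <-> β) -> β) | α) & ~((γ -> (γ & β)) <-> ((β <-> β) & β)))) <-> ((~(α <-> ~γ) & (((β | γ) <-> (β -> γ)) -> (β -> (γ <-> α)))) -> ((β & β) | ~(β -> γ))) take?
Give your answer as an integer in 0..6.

~α = ~2 = 0
α -> ~α = 2 -> 0 = 0
α -> α = 2 -> 2 = 6
β <-> (α -> α) = 2 <-> 6 = 2
(α -> ~α) & (β <-> (α -> α)) = 0 & 2 = 0
α <-> β = 2 <-> 2 = 6
(α <-> β) -> β = 6 -> 2 = 2
((α <-> β) -> β) | α = 2 | 2 = 2
γ & β = 3 & 2 = 2
γ -> (γ & β) = 3 -> 2 = 2
β <-> β = 2 <-> 2 = 6
(β <-> β) & β = 6 & 2 = 2
(γ -> (γ & β)) <-> ((β <-> β) & β) = 2 <-> 2 = 6
~((γ -> (γ & β)) <-> ((β <-> β) & β)) = ~6 = 0
(((α <-> β) -> β) | α) & ~((γ -> (γ & β)) <-> ((β <-> β) & β)) = 2 & 0 = 0
((α -> ~α) & (β <-> (α -> α))) -> ((((α <-> β) -> β) | α) & ~((γ -> (γ & β)) <-> ((β <-> β) & β))) = 0 -> 0 = 6
~γ = ~3 = 0
α <-> ~γ = 2 <-> 0 = 0
~(α <-> ~γ) = ~0 = 6
β | γ = 2 | 3 = 3
β -> γ = 2 -> 3 = 6
(β | γ) <-> (β -> γ) = 3 <-> 6 = 3
γ <-> α = 3 <-> 2 = 2
β -> (γ <-> α) = 2 -> 2 = 6
((β | γ) <-> (β -> γ)) -> (β -> (γ <-> α)) = 3 -> 6 = 6
~(α <-> ~γ) & (((β | γ) <-> (β -> γ)) -> (β -> (γ <-> α))) = 6 & 6 = 6
β & β = 2 & 2 = 2
β -> γ = 2 -> 3 = 6
~(β -> γ) = ~6 = 0
(β & β) | ~(β -> γ) = 2 | 0 = 2
(~(α <-> ~γ) & (((β | γ) <-> (β -> γ)) -> (β -> (γ <-> α)))) -> ((β & β) | ~(β -> γ)) = 6 -> 2 = 2
(((α -> ~α) & (β <-> (α -> α))) -> ((((α <-> β) -> β) | α) & ~((γ -> (γ & β)) <-> ((β <-> β) & β)))) <-> ((~(α <-> ~γ) & (((β | γ) <-> (β -> γ)) -> (β -> (γ <-> α)))) -> ((β & β) | ~(β -> γ))) = 6 <-> 2 = 2

2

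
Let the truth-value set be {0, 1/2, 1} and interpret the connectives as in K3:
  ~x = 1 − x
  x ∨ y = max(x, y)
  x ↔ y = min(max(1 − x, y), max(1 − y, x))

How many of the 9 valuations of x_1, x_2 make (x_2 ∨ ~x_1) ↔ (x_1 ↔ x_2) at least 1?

3

x_1 = 0, x_2 = 0 ↦ 1  ≥
x_1 = 0, x_2 = 1/2 ↦ 1/2  <
x_1 = 0, x_2 = 1 ↦ 0  <
x_1 = 1/2, x_2 = 0 ↦ 1/2  <
x_1 = 1/2, x_2 = 1/2 ↦ 1/2  <
x_1 = 1/2, x_2 = 1 ↦ 1/2  <
x_1 = 1, x_2 = 0 ↦ 1  ≥
x_1 = 1, x_2 = 1/2 ↦ 1/2  <
x_1 = 1, x_2 = 1 ↦ 1  ≥
So 3 of the 9 assignments meet the threshold.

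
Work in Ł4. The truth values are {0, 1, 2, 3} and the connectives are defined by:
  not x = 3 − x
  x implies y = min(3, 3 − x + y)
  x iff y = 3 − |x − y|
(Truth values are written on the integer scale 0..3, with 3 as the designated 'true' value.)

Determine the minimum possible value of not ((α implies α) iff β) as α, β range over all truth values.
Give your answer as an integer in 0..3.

Take α = 0, β = 3:
α implies α = 0 implies 0 = 3
(α implies α) iff β = 3 iff 3 = 3
not ((α implies α) iff β) = not 3 = 0
No assignment yields a value below 0, so this is the minimum.

0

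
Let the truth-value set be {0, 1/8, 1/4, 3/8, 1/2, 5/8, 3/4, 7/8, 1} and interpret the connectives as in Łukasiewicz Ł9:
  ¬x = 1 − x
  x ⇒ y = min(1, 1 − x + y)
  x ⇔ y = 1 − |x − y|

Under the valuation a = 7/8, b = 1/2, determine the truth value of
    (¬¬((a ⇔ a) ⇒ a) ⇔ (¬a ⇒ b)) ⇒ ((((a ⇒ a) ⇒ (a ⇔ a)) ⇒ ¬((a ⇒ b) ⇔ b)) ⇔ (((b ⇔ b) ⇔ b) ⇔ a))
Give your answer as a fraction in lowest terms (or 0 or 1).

a ⇔ a = 7/8 ⇔ 7/8 = 1
(a ⇔ a) ⇒ a = 1 ⇒ 7/8 = 7/8
¬((a ⇔ a) ⇒ a) = ¬7/8 = 1/8
¬¬((a ⇔ a) ⇒ a) = ¬1/8 = 7/8
¬a = ¬7/8 = 1/8
¬a ⇒ b = 1/8 ⇒ 1/2 = 1
¬¬((a ⇔ a) ⇒ a) ⇔ (¬a ⇒ b) = 7/8 ⇔ 1 = 7/8
a ⇒ a = 7/8 ⇒ 7/8 = 1
a ⇔ a = 7/8 ⇔ 7/8 = 1
(a ⇒ a) ⇒ (a ⇔ a) = 1 ⇒ 1 = 1
a ⇒ b = 7/8 ⇒ 1/2 = 5/8
(a ⇒ b) ⇔ b = 5/8 ⇔ 1/2 = 7/8
¬((a ⇒ b) ⇔ b) = ¬7/8 = 1/8
((a ⇒ a) ⇒ (a ⇔ a)) ⇒ ¬((a ⇒ b) ⇔ b) = 1 ⇒ 1/8 = 1/8
b ⇔ b = 1/2 ⇔ 1/2 = 1
(b ⇔ b) ⇔ b = 1 ⇔ 1/2 = 1/2
((b ⇔ b) ⇔ b) ⇔ a = 1/2 ⇔ 7/8 = 5/8
(((a ⇒ a) ⇒ (a ⇔ a)) ⇒ ¬((a ⇒ b) ⇔ b)) ⇔ (((b ⇔ b) ⇔ b) ⇔ a) = 1/8 ⇔ 5/8 = 1/2
(¬¬((a ⇔ a) ⇒ a) ⇔ (¬a ⇒ b)) ⇒ ((((a ⇒ a) ⇒ (a ⇔ a)) ⇒ ¬((a ⇒ b) ⇔ b)) ⇔ (((b ⇔ b) ⇔ b) ⇔ a)) = 7/8 ⇒ 1/2 = 5/8

5/8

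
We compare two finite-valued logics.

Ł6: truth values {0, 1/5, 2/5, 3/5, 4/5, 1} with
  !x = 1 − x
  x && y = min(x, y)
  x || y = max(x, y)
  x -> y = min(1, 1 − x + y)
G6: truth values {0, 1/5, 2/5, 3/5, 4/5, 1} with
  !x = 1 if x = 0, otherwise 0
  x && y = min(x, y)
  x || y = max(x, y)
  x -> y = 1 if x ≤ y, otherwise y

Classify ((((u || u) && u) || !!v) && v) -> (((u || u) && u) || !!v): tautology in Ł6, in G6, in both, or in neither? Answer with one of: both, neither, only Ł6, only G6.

In Ł6: every assignment gives 1 — tautology.
In G6: every assignment gives 1 — tautology.

both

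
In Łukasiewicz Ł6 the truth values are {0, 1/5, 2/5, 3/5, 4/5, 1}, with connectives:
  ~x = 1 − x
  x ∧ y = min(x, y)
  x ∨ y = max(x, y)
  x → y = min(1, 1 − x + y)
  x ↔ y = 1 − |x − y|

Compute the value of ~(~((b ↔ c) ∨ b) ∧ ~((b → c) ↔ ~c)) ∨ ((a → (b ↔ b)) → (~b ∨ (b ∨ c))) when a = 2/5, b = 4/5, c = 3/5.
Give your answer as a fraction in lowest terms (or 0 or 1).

4/5

b ↔ c = 4/5 ↔ 3/5 = 4/5
(b ↔ c) ∨ b = 4/5 ∨ 4/5 = 4/5
~((b ↔ c) ∨ b) = ~4/5 = 1/5
b → c = 4/5 → 3/5 = 4/5
~c = ~3/5 = 2/5
(b → c) ↔ ~c = 4/5 ↔ 2/5 = 3/5
~((b → c) ↔ ~c) = ~3/5 = 2/5
~((b ↔ c) ∨ b) ∧ ~((b → c) ↔ ~c) = 1/5 ∧ 2/5 = 1/5
~(~((b ↔ c) ∨ b) ∧ ~((b → c) ↔ ~c)) = ~1/5 = 4/5
b ↔ b = 4/5 ↔ 4/5 = 1
a → (b ↔ b) = 2/5 → 1 = 1
~b = ~4/5 = 1/5
b ∨ c = 4/5 ∨ 3/5 = 4/5
~b ∨ (b ∨ c) = 1/5 ∨ 4/5 = 4/5
(a → (b ↔ b)) → (~b ∨ (b ∨ c)) = 1 → 4/5 = 4/5
~(~((b ↔ c) ∨ b) ∧ ~((b → c) ↔ ~c)) ∨ ((a → (b ↔ b)) → (~b ∨ (b ∨ c))) = 4/5 ∨ 4/5 = 4/5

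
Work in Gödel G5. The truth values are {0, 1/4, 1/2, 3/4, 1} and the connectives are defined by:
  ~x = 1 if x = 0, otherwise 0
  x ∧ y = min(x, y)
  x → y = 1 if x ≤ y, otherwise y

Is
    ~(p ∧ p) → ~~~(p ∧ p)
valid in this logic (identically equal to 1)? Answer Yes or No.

Yes

p = 0 ↦ 1
p = 1/4 ↦ 1
p = 1/2 ↦ 1
p = 3/4 ↦ 1
p = 1 ↦ 1
Every assignment gives a value ≥ 1.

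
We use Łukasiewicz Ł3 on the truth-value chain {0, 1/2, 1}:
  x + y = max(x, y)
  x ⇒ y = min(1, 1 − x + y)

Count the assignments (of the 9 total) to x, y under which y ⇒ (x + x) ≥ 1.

x = 0, y = 0 ↦ 1  ≥
x = 0, y = 1/2 ↦ 1/2  <
x = 0, y = 1 ↦ 0  <
x = 1/2, y = 0 ↦ 1  ≥
x = 1/2, y = 1/2 ↦ 1  ≥
x = 1/2, y = 1 ↦ 1/2  <
x = 1, y = 0 ↦ 1  ≥
x = 1, y = 1/2 ↦ 1  ≥
x = 1, y = 1 ↦ 1  ≥
So 6 of the 9 assignments meet the threshold.

6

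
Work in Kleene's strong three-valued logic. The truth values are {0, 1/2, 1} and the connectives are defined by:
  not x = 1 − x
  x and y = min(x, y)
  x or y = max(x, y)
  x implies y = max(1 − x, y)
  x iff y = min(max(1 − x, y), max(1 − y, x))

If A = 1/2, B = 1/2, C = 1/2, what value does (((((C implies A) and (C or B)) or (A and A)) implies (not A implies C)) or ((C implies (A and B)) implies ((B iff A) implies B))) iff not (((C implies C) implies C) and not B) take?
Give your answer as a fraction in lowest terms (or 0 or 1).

C implies A = 1/2 implies 1/2 = 1/2
C or B = 1/2 or 1/2 = 1/2
(C implies A) and (C or B) = 1/2 and 1/2 = 1/2
A and A = 1/2 and 1/2 = 1/2
((C implies A) and (C or B)) or (A and A) = 1/2 or 1/2 = 1/2
not A = not 1/2 = 1/2
not A implies C = 1/2 implies 1/2 = 1/2
(((C implies A) and (C or B)) or (A and A)) implies (not A implies C) = 1/2 implies 1/2 = 1/2
A and B = 1/2 and 1/2 = 1/2
C implies (A and B) = 1/2 implies 1/2 = 1/2
B iff A = 1/2 iff 1/2 = 1/2
(B iff A) implies B = 1/2 implies 1/2 = 1/2
(C implies (A and B)) implies ((B iff A) implies B) = 1/2 implies 1/2 = 1/2
((((C implies A) and (C or B)) or (A and A)) implies (not A implies C)) or ((C implies (A and B)) implies ((B iff A) implies B)) = 1/2 or 1/2 = 1/2
C implies C = 1/2 implies 1/2 = 1/2
(C implies C) implies C = 1/2 implies 1/2 = 1/2
not B = not 1/2 = 1/2
((C implies C) implies C) and not B = 1/2 and 1/2 = 1/2
not (((C implies C) implies C) and not B) = not 1/2 = 1/2
(((((C implies A) and (C or B)) or (A and A)) implies (not A implies C)) or ((C implies (A and B)) implies ((B iff A) implies B))) iff not (((C implies C) implies C) and not B) = 1/2 iff 1/2 = 1/2

1/2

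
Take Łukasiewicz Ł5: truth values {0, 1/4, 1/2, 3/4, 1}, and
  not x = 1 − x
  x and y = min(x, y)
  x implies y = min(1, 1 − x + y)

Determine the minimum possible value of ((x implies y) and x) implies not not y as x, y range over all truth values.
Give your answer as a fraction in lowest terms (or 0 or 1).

1/2

Take x = 1/2, y = 0:
x implies y = 1/2 implies 0 = 1/2
(x implies y) and x = 1/2 and 1/2 = 1/2
not y = not 0 = 1
not not y = not 1 = 0
((x implies y) and x) implies not not y = 1/2 implies 0 = 1/2
No assignment yields a value below 1/2, so this is the minimum.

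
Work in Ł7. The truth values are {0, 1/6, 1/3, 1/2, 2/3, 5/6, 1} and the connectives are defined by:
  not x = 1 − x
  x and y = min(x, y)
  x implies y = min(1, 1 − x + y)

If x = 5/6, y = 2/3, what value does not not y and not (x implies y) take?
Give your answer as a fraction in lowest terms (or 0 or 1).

1/6

not y = not 2/3 = 1/3
not not y = not 1/3 = 2/3
x implies y = 5/6 implies 2/3 = 5/6
not (x implies y) = not 5/6 = 1/6
not not y and not (x implies y) = 2/3 and 1/6 = 1/6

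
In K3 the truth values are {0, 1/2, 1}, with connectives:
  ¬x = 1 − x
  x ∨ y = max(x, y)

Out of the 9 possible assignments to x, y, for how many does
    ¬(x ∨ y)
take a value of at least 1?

x = 0, y = 0 ↦ 1  ≥
x = 0, y = 1/2 ↦ 1/2  <
x = 0, y = 1 ↦ 0  <
x = 1/2, y = 0 ↦ 1/2  <
x = 1/2, y = 1/2 ↦ 1/2  <
x = 1/2, y = 1 ↦ 0  <
x = 1, y = 0 ↦ 0  <
x = 1, y = 1/2 ↦ 0  <
x = 1, y = 1 ↦ 0  <
So 1 of the 9 assignments meets the threshold.

1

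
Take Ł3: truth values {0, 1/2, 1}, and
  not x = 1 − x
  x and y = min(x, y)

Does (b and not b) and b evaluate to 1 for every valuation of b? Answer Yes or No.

No

Counterexample: take b = 0.
not b = not 0 = 1
b and not b = 0 and 1 = 0
(b and not b) and b = 0 and 0 = 0
This gives 0 ≠ 1.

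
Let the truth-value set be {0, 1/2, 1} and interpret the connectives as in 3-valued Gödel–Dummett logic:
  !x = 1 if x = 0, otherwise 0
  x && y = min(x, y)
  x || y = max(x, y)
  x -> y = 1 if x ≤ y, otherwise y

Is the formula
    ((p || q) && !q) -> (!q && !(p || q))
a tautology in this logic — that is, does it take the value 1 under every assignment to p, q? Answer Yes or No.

Counterexample: take p = 1/2, q = 0.
p || q = 1/2 || 0 = 1/2
!q = !0 = 1
(p || q) && !q = 1/2 && 1 = 1/2
!q = !0 = 1
p || q = 1/2 || 0 = 1/2
!(p || q) = !1/2 = 0
!q && !(p || q) = 1 && 0 = 0
((p || q) && !q) -> (!q && !(p || q)) = 1/2 -> 0 = 0
This gives 0 ≠ 1.

No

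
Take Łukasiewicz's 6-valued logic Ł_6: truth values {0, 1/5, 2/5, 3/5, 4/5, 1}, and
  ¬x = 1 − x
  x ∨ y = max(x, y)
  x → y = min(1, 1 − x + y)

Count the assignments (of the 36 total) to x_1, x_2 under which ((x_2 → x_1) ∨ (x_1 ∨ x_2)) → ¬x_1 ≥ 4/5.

14

value 1: 9 assignments (counts)
value 4/5: 5 assignments (counts)
value 3/5: 5 assignments
value 2/5: 5 assignments
value 1/5: 6 assignments
value 0: 6 assignments
So 14 of the 36 assignments meet the threshold.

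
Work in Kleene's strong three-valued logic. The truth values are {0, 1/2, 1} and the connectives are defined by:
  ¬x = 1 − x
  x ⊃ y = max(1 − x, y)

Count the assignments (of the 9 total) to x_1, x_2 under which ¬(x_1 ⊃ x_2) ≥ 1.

x_1 = 0, x_2 = 0 ↦ 0  <
x_1 = 0, x_2 = 1/2 ↦ 0  <
x_1 = 0, x_2 = 1 ↦ 0  <
x_1 = 1/2, x_2 = 0 ↦ 1/2  <
x_1 = 1/2, x_2 = 1/2 ↦ 1/2  <
x_1 = 1/2, x_2 = 1 ↦ 0  <
x_1 = 1, x_2 = 0 ↦ 1  ≥
x_1 = 1, x_2 = 1/2 ↦ 1/2  <
x_1 = 1, x_2 = 1 ↦ 0  <
So 1 of the 9 assignments meets the threshold.

1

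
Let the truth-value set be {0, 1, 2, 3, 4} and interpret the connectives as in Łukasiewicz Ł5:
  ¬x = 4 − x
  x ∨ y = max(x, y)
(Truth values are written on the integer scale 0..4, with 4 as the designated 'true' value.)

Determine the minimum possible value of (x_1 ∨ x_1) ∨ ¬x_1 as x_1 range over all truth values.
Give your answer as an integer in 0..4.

2

Take x_1 = 2:
x_1 ∨ x_1 = 2 ∨ 2 = 2
¬x_1 = ¬2 = 2
(x_1 ∨ x_1) ∨ ¬x_1 = 2 ∨ 2 = 2
No assignment yields a value below 2, so this is the minimum.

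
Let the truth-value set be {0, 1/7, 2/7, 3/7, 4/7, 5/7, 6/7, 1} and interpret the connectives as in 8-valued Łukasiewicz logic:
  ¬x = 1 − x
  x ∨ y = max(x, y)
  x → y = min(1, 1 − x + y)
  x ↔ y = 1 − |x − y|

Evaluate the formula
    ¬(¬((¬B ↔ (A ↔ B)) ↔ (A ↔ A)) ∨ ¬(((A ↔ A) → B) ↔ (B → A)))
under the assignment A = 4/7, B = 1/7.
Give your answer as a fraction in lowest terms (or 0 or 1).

¬B = ¬1/7 = 6/7
A ↔ B = 4/7 ↔ 1/7 = 4/7
¬B ↔ (A ↔ B) = 6/7 ↔ 4/7 = 5/7
A ↔ A = 4/7 ↔ 4/7 = 1
(¬B ↔ (A ↔ B)) ↔ (A ↔ A) = 5/7 ↔ 1 = 5/7
¬((¬B ↔ (A ↔ B)) ↔ (A ↔ A)) = ¬5/7 = 2/7
A ↔ A = 4/7 ↔ 4/7 = 1
(A ↔ A) → B = 1 → 1/7 = 1/7
B → A = 1/7 → 4/7 = 1
((A ↔ A) → B) ↔ (B → A) = 1/7 ↔ 1 = 1/7
¬(((A ↔ A) → B) ↔ (B → A)) = ¬1/7 = 6/7
¬((¬B ↔ (A ↔ B)) ↔ (A ↔ A)) ∨ ¬(((A ↔ A) → B) ↔ (B → A)) = 2/7 ∨ 6/7 = 6/7
¬(¬((¬B ↔ (A ↔ B)) ↔ (A ↔ A)) ∨ ¬(((A ↔ A) → B) ↔ (B → A))) = ¬6/7 = 1/7

1/7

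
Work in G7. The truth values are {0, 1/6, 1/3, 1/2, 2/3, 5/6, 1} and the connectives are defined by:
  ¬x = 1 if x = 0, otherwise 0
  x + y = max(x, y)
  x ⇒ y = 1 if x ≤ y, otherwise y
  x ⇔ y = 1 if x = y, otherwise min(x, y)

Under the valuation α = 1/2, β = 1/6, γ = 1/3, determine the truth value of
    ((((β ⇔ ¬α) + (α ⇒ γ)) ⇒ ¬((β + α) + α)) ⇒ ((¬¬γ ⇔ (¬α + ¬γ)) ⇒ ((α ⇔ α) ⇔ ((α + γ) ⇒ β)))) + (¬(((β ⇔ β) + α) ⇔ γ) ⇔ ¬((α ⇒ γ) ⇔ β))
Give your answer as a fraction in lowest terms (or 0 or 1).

¬α = ¬1/2 = 0
β ⇔ ¬α = 1/6 ⇔ 0 = 0
α ⇒ γ = 1/2 ⇒ 1/3 = 1/3
(β ⇔ ¬α) + (α ⇒ γ) = 0 + 1/3 = 1/3
β + α = 1/6 + 1/2 = 1/2
(β + α) + α = 1/2 + 1/2 = 1/2
¬((β + α) + α) = ¬1/2 = 0
((β ⇔ ¬α) + (α ⇒ γ)) ⇒ ¬((β + α) + α) = 1/3 ⇒ 0 = 0
¬γ = ¬1/3 = 0
¬¬γ = ¬0 = 1
¬α = ¬1/2 = 0
¬γ = ¬1/3 = 0
¬α + ¬γ = 0 + 0 = 0
¬¬γ ⇔ (¬α + ¬γ) = 1 ⇔ 0 = 0
α ⇔ α = 1/2 ⇔ 1/2 = 1
α + γ = 1/2 + 1/3 = 1/2
(α + γ) ⇒ β = 1/2 ⇒ 1/6 = 1/6
(α ⇔ α) ⇔ ((α + γ) ⇒ β) = 1 ⇔ 1/6 = 1/6
(¬¬γ ⇔ (¬α + ¬γ)) ⇒ ((α ⇔ α) ⇔ ((α + γ) ⇒ β)) = 0 ⇒ 1/6 = 1
(((β ⇔ ¬α) + (α ⇒ γ)) ⇒ ¬((β + α) + α)) ⇒ ((¬¬γ ⇔ (¬α + ¬γ)) ⇒ ((α ⇔ α) ⇔ ((α + γ) ⇒ β))) = 0 ⇒ 1 = 1
β ⇔ β = 1/6 ⇔ 1/6 = 1
(β ⇔ β) + α = 1 + 1/2 = 1
((β ⇔ β) + α) ⇔ γ = 1 ⇔ 1/3 = 1/3
¬(((β ⇔ β) + α) ⇔ γ) = ¬1/3 = 0
α ⇒ γ = 1/2 ⇒ 1/3 = 1/3
(α ⇒ γ) ⇔ β = 1/3 ⇔ 1/6 = 1/6
¬((α ⇒ γ) ⇔ β) = ¬1/6 = 0
¬(((β ⇔ β) + α) ⇔ γ) ⇔ ¬((α ⇒ γ) ⇔ β) = 0 ⇔ 0 = 1
((((β ⇔ ¬α) + (α ⇒ γ)) ⇒ ¬((β + α) + α)) ⇒ ((¬¬γ ⇔ (¬α + ¬γ)) ⇒ ((α ⇔ α) ⇔ ((α + γ) ⇒ β)))) + (¬(((β ⇔ β) + α) ⇔ γ) ⇔ ¬((α ⇒ γ) ⇔ β)) = 1 + 1 = 1

1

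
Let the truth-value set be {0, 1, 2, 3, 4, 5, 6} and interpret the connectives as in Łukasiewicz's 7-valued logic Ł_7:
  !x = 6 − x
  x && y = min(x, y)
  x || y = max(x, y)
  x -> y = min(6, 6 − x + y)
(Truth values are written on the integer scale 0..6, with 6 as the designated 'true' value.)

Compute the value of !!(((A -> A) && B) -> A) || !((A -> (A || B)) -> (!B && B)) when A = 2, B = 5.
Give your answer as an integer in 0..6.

A -> A = 2 -> 2 = 6
(A -> A) && B = 6 && 5 = 5
((A -> A) && B) -> A = 5 -> 2 = 3
!(((A -> A) && B) -> A) = !3 = 3
!!(((A -> A) && B) -> A) = !3 = 3
A || B = 2 || 5 = 5
A -> (A || B) = 2 -> 5 = 6
!B = !5 = 1
!B && B = 1 && 5 = 1
(A -> (A || B)) -> (!B && B) = 6 -> 1 = 1
!((A -> (A || B)) -> (!B && B)) = !1 = 5
!!(((A -> A) && B) -> A) || !((A -> (A || B)) -> (!B && B)) = 3 || 5 = 5

5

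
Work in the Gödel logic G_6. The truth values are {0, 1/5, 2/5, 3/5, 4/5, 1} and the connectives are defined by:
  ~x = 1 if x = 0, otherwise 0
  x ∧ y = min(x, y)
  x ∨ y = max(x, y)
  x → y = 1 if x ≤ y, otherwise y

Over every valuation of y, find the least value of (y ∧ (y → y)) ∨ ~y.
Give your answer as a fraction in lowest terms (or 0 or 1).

Take y = 1/5:
y → y = 1/5 → 1/5 = 1
y ∧ (y → y) = 1/5 ∧ 1 = 1/5
~y = ~1/5 = 0
(y ∧ (y → y)) ∨ ~y = 1/5 ∨ 0 = 1/5
No assignment yields a value below 1/5, so this is the minimum.

1/5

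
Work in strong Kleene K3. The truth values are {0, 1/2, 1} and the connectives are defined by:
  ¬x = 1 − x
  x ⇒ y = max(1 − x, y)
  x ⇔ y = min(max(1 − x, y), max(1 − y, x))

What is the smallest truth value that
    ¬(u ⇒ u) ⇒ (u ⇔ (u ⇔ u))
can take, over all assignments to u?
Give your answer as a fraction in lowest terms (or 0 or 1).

1/2

Take u = 1/2:
u ⇒ u = 1/2 ⇒ 1/2 = 1/2
¬(u ⇒ u) = ¬1/2 = 1/2
u ⇔ u = 1/2 ⇔ 1/2 = 1/2
u ⇔ (u ⇔ u) = 1/2 ⇔ 1/2 = 1/2
¬(u ⇒ u) ⇒ (u ⇔ (u ⇔ u)) = 1/2 ⇒ 1/2 = 1/2
No assignment yields a value below 1/2, so this is the minimum.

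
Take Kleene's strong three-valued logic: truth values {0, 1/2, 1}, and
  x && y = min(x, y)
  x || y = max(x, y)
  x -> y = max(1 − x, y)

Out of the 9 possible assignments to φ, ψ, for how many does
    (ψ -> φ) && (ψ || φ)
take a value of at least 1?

φ = 0, ψ = 0 ↦ 0  <
φ = 0, ψ = 1/2 ↦ 1/2  <
φ = 0, ψ = 1 ↦ 0  <
φ = 1/2, ψ = 0 ↦ 1/2  <
φ = 1/2, ψ = 1/2 ↦ 1/2  <
φ = 1/2, ψ = 1 ↦ 1/2  <
φ = 1, ψ = 0 ↦ 1  ≥
φ = 1, ψ = 1/2 ↦ 1  ≥
φ = 1, ψ = 1 ↦ 1  ≥
So 3 of the 9 assignments meet the threshold.

3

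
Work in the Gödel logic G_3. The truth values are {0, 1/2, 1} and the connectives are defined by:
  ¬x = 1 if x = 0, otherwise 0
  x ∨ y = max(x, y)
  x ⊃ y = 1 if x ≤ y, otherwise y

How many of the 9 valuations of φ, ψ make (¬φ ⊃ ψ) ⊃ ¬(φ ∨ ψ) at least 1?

φ = 0, ψ = 0 ↦ 1  ≥
φ = 0, ψ = 1/2 ↦ 0  <
φ = 0, ψ = 1 ↦ 0  <
φ = 1/2, ψ = 0 ↦ 0  <
φ = 1/2, ψ = 1/2 ↦ 0  <
φ = 1/2, ψ = 1 ↦ 0  <
φ = 1, ψ = 0 ↦ 0  <
φ = 1, ψ = 1/2 ↦ 0  <
φ = 1, ψ = 1 ↦ 0  <
So 1 of the 9 assignments meets the threshold.

1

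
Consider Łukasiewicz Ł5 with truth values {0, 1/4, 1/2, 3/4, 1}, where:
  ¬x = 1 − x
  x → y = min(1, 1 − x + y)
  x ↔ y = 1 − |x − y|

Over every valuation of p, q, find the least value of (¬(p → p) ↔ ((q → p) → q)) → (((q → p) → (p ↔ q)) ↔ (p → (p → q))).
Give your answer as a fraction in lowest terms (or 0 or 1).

Take p = 1/2, q = 0:
p → p = 1/2 → 1/2 = 1
¬(p → p) = ¬1 = 0
q → p = 0 → 1/2 = 1
(q → p) → q = 1 → 0 = 0
¬(p → p) ↔ ((q → p) → q) = 0 ↔ 0 = 1
q → p = 0 → 1/2 = 1
p ↔ q = 1/2 ↔ 0 = 1/2
(q → p) → (p ↔ q) = 1 → 1/2 = 1/2
p → q = 1/2 → 0 = 1/2
p → (p → q) = 1/2 → 1/2 = 1
((q → p) → (p ↔ q)) ↔ (p → (p → q)) = 1/2 ↔ 1 = 1/2
(¬(p → p) ↔ ((q → p) → q)) → (((q → p) → (p ↔ q)) ↔ (p → (p → q))) = 1 → 1/2 = 1/2
No assignment yields a value below 1/2, so this is the minimum.

1/2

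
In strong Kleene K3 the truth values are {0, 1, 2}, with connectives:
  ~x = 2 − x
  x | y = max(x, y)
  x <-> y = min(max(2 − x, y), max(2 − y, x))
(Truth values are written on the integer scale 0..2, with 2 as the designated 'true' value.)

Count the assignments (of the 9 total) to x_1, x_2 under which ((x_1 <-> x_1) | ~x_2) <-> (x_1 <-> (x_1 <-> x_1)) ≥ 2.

x_1 = 0, x_2 = 0 ↦ 0  <
x_1 = 0, x_2 = 1 ↦ 0  <
x_1 = 0, x_2 = 2 ↦ 0  <
x_1 = 1, x_2 = 0 ↦ 1  <
x_1 = 1, x_2 = 1 ↦ 1  <
x_1 = 1, x_2 = 2 ↦ 1  <
x_1 = 2, x_2 = 0 ↦ 2  ≥
x_1 = 2, x_2 = 1 ↦ 2  ≥
x_1 = 2, x_2 = 2 ↦ 2  ≥
So 3 of the 9 assignments meet the threshold.

3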